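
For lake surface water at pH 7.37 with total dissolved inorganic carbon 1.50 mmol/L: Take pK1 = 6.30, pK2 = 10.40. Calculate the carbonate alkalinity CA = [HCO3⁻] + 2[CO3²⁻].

CA = 1.38 mmol/L

CA = [HCO3⁻] + 2[CO3²⁻] = (α₁ + 2α₂)·DIC
At pH 7.37: [H⁺]/K1 = 10^-1.07 = 0.085114, K2/[H⁺] = 10^-3.03 = 0.00093325
α₁ = 1/(1 + 0.085114 + 0.00093325) = 1/1.0860 = 0.9208; α₂ = α₁·K2/[H⁺] = 0.0008593
α₁ + 2α₂ = 0.9225
CA = 0.9225 × 1.50 = 1.38 mmol/L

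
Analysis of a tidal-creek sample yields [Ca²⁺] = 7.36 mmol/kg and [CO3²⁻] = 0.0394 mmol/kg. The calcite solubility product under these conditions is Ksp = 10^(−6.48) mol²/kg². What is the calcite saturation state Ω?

Ksp = 10^(−6.48) = 3.311×10^-7
Ω = [Ca²⁺][CO3²⁻]/Ksp = (7.36×10^-3)(0.0394×10^-3) / 3.311×10^-7 = 0.876

Ω = 0.876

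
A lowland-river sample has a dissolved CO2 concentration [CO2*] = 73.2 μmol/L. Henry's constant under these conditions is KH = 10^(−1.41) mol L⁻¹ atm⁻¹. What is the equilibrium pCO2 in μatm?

pCO2 = 1880 μatm

KH = 10^(−1.41) = 3.890×10^-2 mol L⁻¹ atm⁻¹
pCO2 = [CO2*]/KH = 73.2×10^-6 / 3.890×10^-2 = 1.88×10^-3 atm = 1880 μatm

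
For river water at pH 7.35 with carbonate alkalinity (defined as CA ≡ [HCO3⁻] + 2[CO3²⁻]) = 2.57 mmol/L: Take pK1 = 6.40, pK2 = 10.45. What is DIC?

CA = [HCO3⁻] + 2[CO3²⁻] = (α₁ + 2α₂)·DIC
At pH 7.35: [H⁺]/K1 = 10^-0.95 = 0.11220, K2/[H⁺] = 10^-3.10 = 0.00079433
α₁ = 1/(1 + 0.11220 + 0.00079433) = 1/1.1130 = 0.8985; α₂ = α₁·K2/[H⁺] = 0.0007137
α₁ + 2α₂ = 0.8999
DIC = CA / (α₁ + 2α₂) = 2.57 / 0.8999 = 2.86 mmol/L

DIC = 2.86 mmol/L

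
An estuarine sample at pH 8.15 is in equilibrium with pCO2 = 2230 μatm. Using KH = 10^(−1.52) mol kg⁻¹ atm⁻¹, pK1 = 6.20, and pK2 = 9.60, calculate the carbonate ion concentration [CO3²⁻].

[CO3²⁻] = 0.213 mmol/kg

[CO2*] = KH · pCO2 = 10^(−1.52) × 2230×10^-6 = 6.734×10^-5 mol/kg
α₀ = 1/(1 + K1/[H⁺] + K1K2/[H⁺]²) = 1/(1 + 10^+1.95 + 10^+0.50) = 0.01072
DIC = [CO2*]/α₀ = 6.734×10^-5 / 0.01072 = 6.282 mmol/kg
[CO3²⁻] = α₂·DIC; α₂ = 0.03390, so [CO3²⁻] = 0.03390 × 6.282 = 0.213 mmol/kg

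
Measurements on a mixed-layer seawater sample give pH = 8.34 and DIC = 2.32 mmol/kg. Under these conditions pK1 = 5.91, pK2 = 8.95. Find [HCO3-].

[HCO3⁻] = 1.86 mmol/kg

α₁ = 1 / (1 + [H⁺]/K1 + K2/[H⁺]) = 1 / (1 + 10^-2.43 + 10^-0.61)
   = 1 / (1 + 0.0037154 + 0.24547) = 1/1.2492 = 0.8005
[HCO3⁻] = α₁ × DIC = 0.8005 × 2.32 = 1.86 mmol/kg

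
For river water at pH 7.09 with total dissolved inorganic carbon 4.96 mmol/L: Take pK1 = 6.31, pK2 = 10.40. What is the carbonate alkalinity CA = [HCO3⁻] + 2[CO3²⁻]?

CA = 4.26 mmol/L

CA = [HCO3⁻] + 2[CO3²⁻] = (α₁ + 2α₂)·DIC
At pH 7.09: [H⁺]/K1 = 10^-0.78 = 0.16596, K2/[H⁺] = 10^-3.31 = 0.00048978
α₁ = 1/(1 + 0.16596 + 0.00048978) = 1/1.1664 = 0.8573; α₂ = α₁·K2/[H⁺] = 0.0004199
α₁ + 2α₂ = 0.8581
CA = 0.8581 × 4.96 = 4.26 mmol/L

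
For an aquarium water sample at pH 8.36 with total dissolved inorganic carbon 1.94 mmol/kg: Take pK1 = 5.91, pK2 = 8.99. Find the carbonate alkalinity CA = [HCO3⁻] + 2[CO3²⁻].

CA = [HCO3⁻] + 2[CO3²⁻] = (α₁ + 2α₂)·DIC
At pH 8.36: [H⁺]/K1 = 10^-2.45 = 0.0035481, K2/[H⁺] = 10^-0.63 = 0.23442
α₁ = 1/(1 + 0.0035481 + 0.23442) = 1/1.2380 = 0.8078; α₂ = α₁·K2/[H⁺] = 0.1894
α₁ + 2α₂ = 1.1865
CA = 1.1865 × 1.94 = 2.30 mmol/kg

CA = 2.30 mmol/kg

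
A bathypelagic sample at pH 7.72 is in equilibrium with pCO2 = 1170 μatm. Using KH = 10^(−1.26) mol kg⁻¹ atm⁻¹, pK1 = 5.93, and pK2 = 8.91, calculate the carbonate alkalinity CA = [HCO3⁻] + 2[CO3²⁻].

[CO2*] = KH · pCO2 = 10^(−1.26) × 1170×10^-6 = 6.430×10^-5 mol/kg
α₀ = 1/(1 + K1/[H⁺] + K1K2/[H⁺]²) = 1/(1 + 10^+1.79 + 10^+0.60) = 0.01501
DIC = [CO2*]/α₀ = 6.430×10^-5 / 0.01501 = 4.285 mmol/kg
CA = (α₁ + 2α₂)·DIC = (0.9253 + 2×0.05974) × 4.285 = 4.48 mmol/kg

CA = 4.48 mmol/kg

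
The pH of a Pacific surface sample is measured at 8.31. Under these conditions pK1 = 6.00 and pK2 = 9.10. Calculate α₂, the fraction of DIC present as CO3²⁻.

α₂ = 0.139

α₂ = 1 / (1 + [H⁺]/K2 + [H⁺]²/(K1K2)) = 1 / (1 + 10^+0.79 + 10^-1.52)
   = 1 / (1 + 6.1660 + 0.030200) = 1/7.1961 = 0.1390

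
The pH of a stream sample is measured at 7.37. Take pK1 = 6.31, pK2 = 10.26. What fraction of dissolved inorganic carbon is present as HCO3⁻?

α₁ = 0.919

α₁ = 1 / (1 + [H⁺]/K1 + K2/[H⁺]) = 1 / (1 + 10^-1.06 + 10^-2.89)
   = 1 / (1 + 0.087096 + 0.0012882) = 1/1.0884 = 0.9188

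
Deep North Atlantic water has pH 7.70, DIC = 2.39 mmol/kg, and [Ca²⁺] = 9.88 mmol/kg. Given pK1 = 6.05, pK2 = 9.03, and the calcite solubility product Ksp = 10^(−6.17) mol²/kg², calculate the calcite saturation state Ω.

Ω = 1.53

α₂ = 1 / (1 + [H⁺]/K2 + [H⁺]²/(K1K2)) = 1 / (1 + 10^+1.33 + 10^-0.32)
   = 1 / (1 + 21.380 + 0.47863) = 1/22.858 = 0.04375
[CO3²⁻] = α₂ × DIC = 0.04375 × 2.39 = 0.1046 mmol/kg
Ksp = 10^(−6.17) = 6.761×10^-7
Ω = [Ca²⁺][CO3²⁻]/Ksp = (9.88×10^-3)(1.046×10^-4) / 6.761×10^-7 = 1.53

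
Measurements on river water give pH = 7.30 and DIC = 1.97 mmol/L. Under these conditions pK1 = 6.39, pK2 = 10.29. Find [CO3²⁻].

α₂ = 1 / (1 + [H⁺]/K2 + [H⁺]²/(K1K2)) = 1 / (1 + 10^+2.99 + 10^+2.08)
   = 1 / (1 + 977.24 + 120.23) = 1/1098.5 = 0.0009104
[CO3²⁻] = α₂ × DIC = 0.0009104 × 1.97 = 0.00179 mmol/L = 1.79 μmol/L

[CO3²⁻] = 1.79 μmol/L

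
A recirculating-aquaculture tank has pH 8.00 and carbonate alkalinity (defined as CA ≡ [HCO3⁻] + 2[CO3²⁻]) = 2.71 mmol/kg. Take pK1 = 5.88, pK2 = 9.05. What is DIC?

CA = [HCO3⁻] + 2[CO3²⁻] = (α₁ + 2α₂)·DIC
At pH 8.00: [H⁺]/K1 = 10^-2.12 = 0.0075858, K2/[H⁺] = 10^-1.05 = 0.089125
α₁ = 1/(1 + 0.0075858 + 0.089125) = 1/1.0967 = 0.9118; α₂ = α₁·K2/[H⁺] = 0.08127
α₁ + 2α₂ = 1.0743
DIC = CA / (α₁ + 2α₂) = 2.71 / 1.0743 = 2.52 mmol/kg

DIC = 2.52 mmol/kg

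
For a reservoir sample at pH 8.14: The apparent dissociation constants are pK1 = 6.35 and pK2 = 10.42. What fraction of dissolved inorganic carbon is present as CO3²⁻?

α₂ = 0.00514

α₂ = 1 / (1 + [H⁺]/K2 + [H⁺]²/(K1K2)) = 1 / (1 + 10^+2.28 + 10^+0.49)
   = 1 / (1 + 190.55 + 3.0903) = 1/194.64 = 0.005138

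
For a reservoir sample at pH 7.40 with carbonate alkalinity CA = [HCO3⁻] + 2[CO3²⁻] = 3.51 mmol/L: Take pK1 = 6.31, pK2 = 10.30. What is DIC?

CA = [HCO3⁻] + 2[CO3²⁻] = (α₁ + 2α₂)·DIC
At pH 7.40: [H⁺]/K1 = 10^-1.09 = 0.081283, K2/[H⁺] = 10^-2.90 = 0.0012589
α₁ = 1/(1 + 0.081283 + 0.0012589) = 1/1.0825 = 0.9238; α₂ = α₁·K2/[H⁺] = 0.001163
α₁ + 2α₂ = 0.9261
DIC = CA / (α₁ + 2α₂) = 3.51 / 0.9261 = 3.79 mmol/L

DIC = 3.79 mmol/L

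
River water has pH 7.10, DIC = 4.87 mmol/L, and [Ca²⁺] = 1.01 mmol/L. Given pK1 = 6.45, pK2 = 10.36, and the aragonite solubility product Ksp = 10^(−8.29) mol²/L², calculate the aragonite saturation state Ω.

Ω = 0.430

α₂ = 1 / (1 + [H⁺]/K2 + [H⁺]²/(K1K2)) = 1 / (1 + 10^+3.26 + 10^+2.61)
   = 1 / (1 + 1819.7 + 407.38) = 1/2228.1 = 0.0004488
[CO3²⁻] = α₂ × DIC = 0.0004488 × 4.87 = 0.002186 mmol/L = 2.186 μmol/L
Ksp = 10^(−8.29) = 5.129×10^-9
Ω = [Ca²⁺][CO3²⁻]/Ksp = (1.01×10^-3)(2.186×10^-6) / 5.129×10^-9 = 0.430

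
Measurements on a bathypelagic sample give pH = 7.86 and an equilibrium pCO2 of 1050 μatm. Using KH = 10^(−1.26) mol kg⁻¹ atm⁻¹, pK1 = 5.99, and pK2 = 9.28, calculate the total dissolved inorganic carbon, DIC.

[CO2*] = KH · pCO2 = 10^(−1.26) × 1050×10^-6 = 5.770×10^-5 mol/kg
α₀ = 1/(1 + K1/[H⁺] + K1K2/[H⁺]²) = 1/(1 + 10^+1.87 + 10^+0.45) = 0.01283
DIC = [CO2*]/α₀ = 5.770×10^-5 / 0.01283 = 4.50 mmol/kg

DIC = 4.50 mmol/kg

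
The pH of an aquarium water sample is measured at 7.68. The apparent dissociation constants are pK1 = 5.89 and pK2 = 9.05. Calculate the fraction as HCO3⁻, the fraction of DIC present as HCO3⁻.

α₁ = 1 / (1 + [H⁺]/K1 + K2/[H⁺]) = 1 / (1 + 10^-1.79 + 10^-1.37)
   = 1 / (1 + 0.016218 + 0.042658) = 1/1.0589 = 0.9444

α₁ = 0.944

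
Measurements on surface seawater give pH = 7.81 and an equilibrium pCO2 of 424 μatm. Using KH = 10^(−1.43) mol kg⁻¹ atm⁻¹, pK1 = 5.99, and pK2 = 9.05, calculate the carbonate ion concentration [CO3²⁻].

[CO2*] = KH · pCO2 = 10^(−1.43) × 424×10^-6 = 1.575×10^-5 mol/kg
α₀ = 1/(1 + K1/[H⁺] + K1K2/[H⁺]²) = 1/(1 + 10^+1.82 + 10^+0.58) = 0.01411
DIC = [CO2*]/α₀ = 1.575×10^-5 / 0.01411 = 1.116 mmol/kg
[CO3²⁻] = α₂·DIC; α₂ = 0.05365, so [CO3²⁻] = 0.05365 × 1.116 = 0.0599 mmol/kg

[CO3²⁻] = 0.0599 mmol/kg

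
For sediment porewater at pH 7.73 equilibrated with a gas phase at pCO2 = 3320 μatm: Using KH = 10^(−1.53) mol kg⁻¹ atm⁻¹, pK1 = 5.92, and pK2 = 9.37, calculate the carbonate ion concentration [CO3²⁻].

[CO3²⁻] = 0.145 mmol/kg

[CO2*] = KH · pCO2 = 10^(−1.53) × 3320×10^-6 = 9.798×10^-5 mol/kg
α₀ = 1/(1 + K1/[H⁺] + K1K2/[H⁺]²) = 1/(1 + 10^+1.81 + 10^+0.17) = 0.01492
DIC = [CO2*]/α₀ = 9.798×10^-5 / 0.01492 = 6.569 mmol/kg
[CO3²⁻] = α₂·DIC; α₂ = 0.02206, so [CO3²⁻] = 0.02206 × 6.569 = 0.145 mmol/kg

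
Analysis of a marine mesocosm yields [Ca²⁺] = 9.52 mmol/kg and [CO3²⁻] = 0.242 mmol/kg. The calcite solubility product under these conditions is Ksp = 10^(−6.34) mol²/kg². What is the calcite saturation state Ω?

Ω = 5.04

Ksp = 10^(−6.34) = 4.571×10^-7
Ω = [Ca²⁺][CO3²⁻]/Ksp = (9.52×10^-3)(0.242×10^-3) / 4.571×10^-7 = 5.04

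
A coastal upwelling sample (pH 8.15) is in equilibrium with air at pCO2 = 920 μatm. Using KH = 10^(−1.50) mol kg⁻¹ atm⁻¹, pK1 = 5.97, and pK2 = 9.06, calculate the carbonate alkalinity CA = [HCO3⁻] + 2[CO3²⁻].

CA = 5.49 mmol/kg

[CO2*] = KH · pCO2 = 10^(−1.50) × 920×10^-6 = 2.909×10^-5 mol/kg
α₀ = 1/(1 + K1/[H⁺] + K1K2/[H⁺]²) = 1/(1 + 10^+2.18 + 10^+1.27) = 0.005849
DIC = [CO2*]/α₀ = 2.909×10^-5 / 0.005849 = 4.974 mmol/kg
CA = (α₁ + 2α₂)·DIC = (0.8852 + 2×0.1089) × 4.974 = 5.49 mmol/kg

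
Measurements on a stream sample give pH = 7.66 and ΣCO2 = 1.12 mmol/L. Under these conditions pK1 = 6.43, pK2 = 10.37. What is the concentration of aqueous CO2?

[CO2*] = 0.0622 mmol/L

α₀ = 1 / (1 + K1/[H⁺] + K1K2/[H⁺]²) = 1 / (1 + 10^+1.23 + 10^-1.48)
   = 1 / (1 + 16.982 + 0.033113) = 1/18.016 = 0.05551
[CO2*] = α₀ × DIC = 0.05551 × 1.12 = 0.0622 mmol/L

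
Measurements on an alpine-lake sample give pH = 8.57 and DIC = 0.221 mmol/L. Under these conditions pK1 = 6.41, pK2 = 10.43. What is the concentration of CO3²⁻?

α₂ = 1 / (1 + [H⁺]/K2 + [H⁺]²/(K1K2)) = 1 / (1 + 10^+1.86 + 10^-0.30)
   = 1 / (1 + 72.444 + 0.50119) = 1/73.945 = 0.01352
[CO3²⁻] = α₂ × DIC = 0.01352 × 0.221 = 0.00299 mmol/L = 2.99 μmol/L

[CO3²⁻] = 2.99 μmol/L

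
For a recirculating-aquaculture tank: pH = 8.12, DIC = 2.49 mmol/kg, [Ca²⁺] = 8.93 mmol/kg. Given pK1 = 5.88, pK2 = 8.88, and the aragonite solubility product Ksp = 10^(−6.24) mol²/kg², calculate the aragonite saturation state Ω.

α₂ = 1 / (1 + [H⁺]/K2 + [H⁺]²/(K1K2)) = 1 / (1 + 10^+0.76 + 10^-1.48)
   = 1 / (1 + 5.7544 + 0.033113) = 1/6.7875 = 0.1473
[CO3²⁻] = α₂ × DIC = 0.1473 × 2.49 = 0.3669 mmol/kg
Ksp = 10^(−6.24) = 5.754×10^-7
Ω = [Ca²⁺][CO3²⁻]/Ksp = (8.93×10^-3)(3.669×10^-4) / 5.754×10^-7 = 5.69

Ω = 5.69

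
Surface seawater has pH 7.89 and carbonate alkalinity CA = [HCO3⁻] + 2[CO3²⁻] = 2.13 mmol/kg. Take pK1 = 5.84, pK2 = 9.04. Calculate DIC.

DIC = 2.01 mmol/kg

CA = [HCO3⁻] + 2[CO3²⁻] = (α₁ + 2α₂)·DIC
At pH 7.89: [H⁺]/K1 = 10^-2.05 = 0.0089125, K2/[H⁺] = 10^-1.15 = 0.070795
α₁ = 1/(1 + 0.0089125 + 0.070795) = 1/1.0797 = 0.9262; α₂ = α₁·K2/[H⁺] = 0.06557
α₁ + 2α₂ = 1.0573
DIC = CA / (α₁ + 2α₂) = 2.13 / 1.0573 = 2.01 mmol/kg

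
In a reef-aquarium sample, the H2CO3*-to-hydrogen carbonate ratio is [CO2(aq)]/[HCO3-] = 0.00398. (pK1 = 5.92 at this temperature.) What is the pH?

From K1 = [H⁺][HCO3-]/[CO2(aq)]:  pH = pK1 − log₁₀([CO2(aq)]/[HCO3-])
log₁₀(0.00398) = -2.400
pH = 5.92 − (-2.400) = 8.32

pH = 8.32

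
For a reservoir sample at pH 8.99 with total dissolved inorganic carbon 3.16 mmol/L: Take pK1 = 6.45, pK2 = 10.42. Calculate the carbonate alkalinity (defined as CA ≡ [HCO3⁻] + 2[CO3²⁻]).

CA = 3.26 mmol/L

CA = [HCO3⁻] + 2[CO3²⁻] = (α₁ + 2α₂)·DIC
At pH 8.99: [H⁺]/K1 = 10^-2.54 = 0.0028840, K2/[H⁺] = 10^-1.43 = 0.037154
α₁ = 1/(1 + 0.0028840 + 0.037154) = 1/1.0400 = 0.9615; α₂ = α₁·K2/[H⁺] = 0.03572
α₁ + 2α₂ = 1.0330
CA = 1.0330 × 3.16 = 3.26 mmol/L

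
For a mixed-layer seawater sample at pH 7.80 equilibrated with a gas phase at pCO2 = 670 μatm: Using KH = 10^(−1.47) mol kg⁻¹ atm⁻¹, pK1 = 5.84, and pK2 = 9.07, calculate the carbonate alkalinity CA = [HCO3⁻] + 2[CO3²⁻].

[CO2*] = KH · pCO2 = 10^(−1.47) × 670×10^-6 = 2.270×10^-5 mol/kg
α₀ = 1/(1 + K1/[H⁺] + K1K2/[H⁺]²) = 1/(1 + 10^+1.96 + 10^+0.69) = 0.01030
DIC = [CO2*]/α₀ = 2.270×10^-5 / 0.01030 = 2.204 mmol/kg
CA = (α₁ + 2α₂)·DIC = (0.9393 + 2×0.05044) × 2.204 = 2.29 mmol/kg

CA = 2.29 mmol/kg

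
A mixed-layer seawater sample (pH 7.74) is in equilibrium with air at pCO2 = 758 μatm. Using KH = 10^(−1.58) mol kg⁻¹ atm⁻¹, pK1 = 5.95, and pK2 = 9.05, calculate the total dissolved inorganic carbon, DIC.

DIC = 1.31 mmol/kg

[CO2*] = KH · pCO2 = 10^(−1.58) × 758×10^-6 = 1.994×10^-5 mol/kg
α₀ = 1/(1 + K1/[H⁺] + K1K2/[H⁺]²) = 1/(1 + 10^+1.79 + 10^+0.48) = 0.01523
DIC = [CO2*]/α₀ = 1.994×10^-5 / 0.01523 = 1.31 mmol/kg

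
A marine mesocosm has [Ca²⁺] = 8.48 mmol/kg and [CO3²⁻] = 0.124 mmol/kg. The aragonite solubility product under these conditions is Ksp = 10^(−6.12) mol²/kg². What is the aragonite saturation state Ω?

Ksp = 10^(−6.12) = 7.586×10^-7
Ω = [Ca²⁺][CO3²⁻]/Ksp = (8.48×10^-3)(0.124×10^-3) / 7.586×10^-7 = 1.39

Ω = 1.39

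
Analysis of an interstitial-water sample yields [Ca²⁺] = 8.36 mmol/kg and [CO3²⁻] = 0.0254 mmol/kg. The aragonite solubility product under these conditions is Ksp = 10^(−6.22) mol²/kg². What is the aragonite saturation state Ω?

Ω = 0.352

Ksp = 10^(−6.22) = 6.026×10^-7
Ω = [Ca²⁺][CO3²⁻]/Ksp = (8.36×10^-3)(0.0254×10^-3) / 6.026×10^-7 = 0.352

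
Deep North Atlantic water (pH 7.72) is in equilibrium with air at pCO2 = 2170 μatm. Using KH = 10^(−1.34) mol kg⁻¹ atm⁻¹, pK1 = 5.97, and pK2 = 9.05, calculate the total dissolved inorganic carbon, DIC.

DIC = 5.94 mmol/kg

[CO2*] = KH · pCO2 = 10^(−1.34) × 2170×10^-6 = 9.919×10^-5 mol/kg
α₀ = 1/(1 + K1/[H⁺] + K1K2/[H⁺]²) = 1/(1 + 10^+1.75 + 10^+0.42) = 0.01670
DIC = [CO2*]/α₀ = 9.919×10^-5 / 0.01670 = 5.94 mmol/kg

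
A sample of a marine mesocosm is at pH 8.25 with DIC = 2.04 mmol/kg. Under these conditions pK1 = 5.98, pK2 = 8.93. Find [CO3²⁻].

α₂ = 1 / (1 + [H⁺]/K2 + [H⁺]²/(K1K2)) = 1 / (1 + 10^+0.68 + 10^-1.59)
   = 1 / (1 + 4.7863 + 0.025704) = 1/5.8120 = 0.1721
[CO3²⁻] = α₂ × DIC = 0.1721 × 2.04 = 0.351 mmol/kg

[CO3²⁻] = 0.351 mmol/kg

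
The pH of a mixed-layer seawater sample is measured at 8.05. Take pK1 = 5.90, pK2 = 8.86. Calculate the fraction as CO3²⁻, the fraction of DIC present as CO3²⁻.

α₂ = 1 / (1 + [H⁺]/K2 + [H⁺]²/(K1K2)) = 1 / (1 + 10^+0.81 + 10^-1.34)
   = 1 / (1 + 6.4565 + 0.045709) = 1/7.5023 = 0.1333

α₂ = 0.133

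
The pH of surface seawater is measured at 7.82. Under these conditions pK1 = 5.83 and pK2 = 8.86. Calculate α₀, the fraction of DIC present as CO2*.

α₀ = 0.00929

α₀ = 1 / (1 + K1/[H⁺] + K1K2/[H⁺]²) = 1 / (1 + 10^+1.99 + 10^+0.95)
   = 1 / (1 + 97.724 + 8.9125) = 1/107.64 = 0.009291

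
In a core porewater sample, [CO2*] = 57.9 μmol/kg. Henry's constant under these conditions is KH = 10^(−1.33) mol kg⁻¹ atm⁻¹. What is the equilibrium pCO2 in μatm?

pCO2 = 1240 μatm

KH = 10^(−1.33) = 4.677×10^-2 mol kg⁻¹ atm⁻¹
pCO2 = [CO2*]/KH = 57.9×10^-6 / 4.677×10^-2 = 1.24×10^-3 atm = 1240 μatm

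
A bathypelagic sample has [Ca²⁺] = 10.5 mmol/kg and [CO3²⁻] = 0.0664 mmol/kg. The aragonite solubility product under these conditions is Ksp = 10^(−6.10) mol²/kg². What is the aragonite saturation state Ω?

Ω = 0.878

Ksp = 10^(−6.10) = 7.943×10^-7
Ω = [Ca²⁺][CO3²⁻]/Ksp = (10.5×10^-3)(0.0664×10^-3) / 7.943×10^-7 = 0.878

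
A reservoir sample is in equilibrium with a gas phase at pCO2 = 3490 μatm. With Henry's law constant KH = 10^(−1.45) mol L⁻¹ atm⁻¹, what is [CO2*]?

KH = 10^(−1.45) = 3.548×10^-2 mol L⁻¹ atm⁻¹
[CO2*] = KH · pCO2 = 3.548×10^-2 × 3490×10^-6 atm = 1.24×10^-4 mol/L

[CO2*] = 124 μmol/L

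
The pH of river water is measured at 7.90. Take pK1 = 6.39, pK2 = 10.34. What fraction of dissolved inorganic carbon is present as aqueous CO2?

α₀ = 0.0299

α₀ = 1 / (1 + K1/[H⁺] + K1K2/[H⁺]²) = 1 / (1 + 10^+1.51 + 10^-0.93)
   = 1 / (1 + 32.359 + 0.11749) = 1/33.477 = 0.02987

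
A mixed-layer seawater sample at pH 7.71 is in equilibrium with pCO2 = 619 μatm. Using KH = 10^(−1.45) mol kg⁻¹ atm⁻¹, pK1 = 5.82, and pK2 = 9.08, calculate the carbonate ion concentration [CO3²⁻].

[CO3²⁻] = 0.0727 mmol/kg

[CO2*] = KH · pCO2 = 10^(−1.45) × 619×10^-6 = 2.196×10^-5 mol/kg
α₀ = 1/(1 + K1/[H⁺] + K1K2/[H⁺]²) = 1/(1 + 10^+1.89 + 10^+0.52) = 0.01220
DIC = [CO2*]/α₀ = 2.196×10^-5 / 0.01220 = 1.800 mmol/kg
[CO3²⁻] = α₂·DIC; α₂ = 0.04041, so [CO3²⁻] = 0.04041 × 1.800 = 0.0727 mmol/kg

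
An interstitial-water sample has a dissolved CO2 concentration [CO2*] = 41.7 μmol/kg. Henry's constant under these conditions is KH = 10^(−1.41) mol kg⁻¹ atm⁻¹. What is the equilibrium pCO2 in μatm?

KH = 10^(−1.41) = 3.890×10^-2 mol kg⁻¹ atm⁻¹
pCO2 = [CO2*]/KH = 41.7×10^-6 / 3.890×10^-2 = 1.07×10^-3 atm = 1070 μatm

pCO2 = 1070 μatm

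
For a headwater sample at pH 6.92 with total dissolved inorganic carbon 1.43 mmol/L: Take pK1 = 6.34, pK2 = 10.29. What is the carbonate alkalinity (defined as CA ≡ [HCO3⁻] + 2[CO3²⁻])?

CA = 1.13 mmol/L

CA = [HCO3⁻] + 2[CO3²⁻] = (α₁ + 2α₂)·DIC
At pH 6.92: [H⁺]/K1 = 10^-0.58 = 0.26303, K2/[H⁺] = 10^-3.37 = 0.00042658
α₁ = 1/(1 + 0.26303 + 0.00042658) = 1/1.2635 = 0.7915; α₂ = α₁·K2/[H⁺] = 0.0003376
α₁ + 2α₂ = 0.7922
CA = 0.7922 × 1.43 = 1.13 mmol/L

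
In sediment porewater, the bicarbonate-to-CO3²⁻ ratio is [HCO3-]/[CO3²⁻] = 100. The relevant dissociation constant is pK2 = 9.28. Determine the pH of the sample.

From K2 = [H⁺][CO3²⁻]/[HCO3-]:  pH = pK2 − log₁₀([HCO3-]/[CO3²⁻])
log₁₀(100) = +2.000
pH = 9.28 − (+2.000) = 7.28

pH = 7.28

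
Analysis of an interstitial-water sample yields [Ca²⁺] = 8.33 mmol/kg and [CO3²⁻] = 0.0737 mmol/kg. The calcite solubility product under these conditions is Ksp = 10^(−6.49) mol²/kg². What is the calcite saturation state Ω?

Ksp = 10^(−6.49) = 3.236×10^-7
Ω = [Ca²⁺][CO3²⁻]/Ksp = (8.33×10^-3)(0.0737×10^-3) / 3.236×10^-7 = 1.90

Ω = 1.90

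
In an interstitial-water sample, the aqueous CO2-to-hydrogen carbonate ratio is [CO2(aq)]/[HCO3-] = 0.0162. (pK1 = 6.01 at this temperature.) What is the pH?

From K1 = [H⁺][HCO3-]/[CO2(aq)]:  pH = pK1 − log₁₀([CO2(aq)]/[HCO3-])
log₁₀(0.0162) = -1.790
pH = 6.01 − (-1.790) = 7.80

pH = 7.80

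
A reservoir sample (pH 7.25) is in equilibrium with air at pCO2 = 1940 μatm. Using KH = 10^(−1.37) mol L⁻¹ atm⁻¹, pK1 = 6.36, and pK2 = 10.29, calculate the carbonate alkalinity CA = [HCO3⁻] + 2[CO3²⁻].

[CO2*] = KH · pCO2 = 10^(−1.37) × 1940×10^-6 = 8.276×10^-5 mol/L
α₀ = 1/(1 + K1/[H⁺] + K1K2/[H⁺]²) = 1/(1 + 10^+0.89 + 10^-2.15) = 0.1140
DIC = [CO2*]/α₀ = 8.276×10^-5 / 0.1140 = 0.7257 mmol/L
CA = (α₁ + 2α₂)·DIC = (0.8852 + 2×0.0008073) × 0.7257 = 0.644 mmol/L

CA = 0.644 mmol/L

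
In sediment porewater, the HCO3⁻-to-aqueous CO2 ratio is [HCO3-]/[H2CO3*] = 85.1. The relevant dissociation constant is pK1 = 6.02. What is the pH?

pH = 7.95

From K1 = [H⁺][HCO3-]/[H2CO3*]:  pH = pK1 + log₁₀([HCO3-]/[H2CO3*])
log₁₀(85.1) = +1.930
pH = 6.02 + (+1.930) = 7.95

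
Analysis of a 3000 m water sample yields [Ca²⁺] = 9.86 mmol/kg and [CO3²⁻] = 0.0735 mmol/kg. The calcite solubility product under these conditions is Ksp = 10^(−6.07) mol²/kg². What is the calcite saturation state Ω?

Ω = 0.851

Ksp = 10^(−6.07) = 8.511×10^-7
Ω = [Ca²⁺][CO3²⁻]/Ksp = (9.86×10^-3)(0.0735×10^-3) / 8.511×10^-7 = 0.851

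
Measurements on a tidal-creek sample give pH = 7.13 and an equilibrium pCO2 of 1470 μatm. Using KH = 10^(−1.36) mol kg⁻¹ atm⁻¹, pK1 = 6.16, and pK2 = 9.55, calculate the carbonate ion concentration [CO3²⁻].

[CO2*] = KH · pCO2 = 10^(−1.36) × 1470×10^-6 = 6.417×10^-5 mol/kg
α₀ = 1/(1 + K1/[H⁺] + K1K2/[H⁺]²) = 1/(1 + 10^+0.97 + 10^-1.45) = 0.09645
DIC = [CO2*]/α₀ = 6.417×10^-5 / 0.09645 = 0.6653 mmol/kg
[CO3²⁻] = α₂·DIC; α₂ = 0.003422, so [CO3²⁻] = 0.003422 × 0.6653 = 0.00228 mmol/kg = 2.28 μmol/kg

[CO3²⁻] = 2.28 μmol/kg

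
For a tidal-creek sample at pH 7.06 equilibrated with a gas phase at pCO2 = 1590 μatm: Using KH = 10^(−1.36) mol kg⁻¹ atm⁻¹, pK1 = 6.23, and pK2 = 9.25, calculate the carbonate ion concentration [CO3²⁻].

[CO2*] = KH · pCO2 = 10^(−1.36) × 1590×10^-6 = 6.941×10^-5 mol/kg
α₀ = 1/(1 + K1/[H⁺] + K1K2/[H⁺]²) = 1/(1 + 10^+0.83 + 10^-1.36) = 0.1281
DIC = [CO2*]/α₀ = 6.941×10^-5 / 0.1281 = 0.5417 mmol/kg
[CO3²⁻] = α₂·DIC; α₂ = 0.005593, so [CO3²⁻] = 0.005593 × 0.5417 = 0.00303 mmol/kg = 3.03 μmol/kg

[CO3²⁻] = 3.03 μmol/kg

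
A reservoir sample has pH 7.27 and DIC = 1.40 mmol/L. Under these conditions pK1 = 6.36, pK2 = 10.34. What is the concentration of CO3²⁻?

[CO3²⁻] = 1.06 μmol/L

α₂ = 1 / (1 + [H⁺]/K2 + [H⁺]²/(K1K2)) = 1 / (1 + 10^+3.07 + 10^+2.16)
   = 1 / (1 + 1174.9 + 144.54) = 1/1320.4 = 0.0007573
[CO3²⁻] = α₂ × DIC = 0.0007573 × 1.40 = 0.00106 mmol/L = 1.06 μmol/L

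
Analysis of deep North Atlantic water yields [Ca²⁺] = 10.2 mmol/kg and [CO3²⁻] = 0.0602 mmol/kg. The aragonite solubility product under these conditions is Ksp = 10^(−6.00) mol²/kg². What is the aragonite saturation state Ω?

Ω = 0.614

Ksp = 10^(−6.00) = 1.000×10^-6
Ω = [Ca²⁺][CO3²⁻]/Ksp = (10.2×10^-3)(0.0602×10^-3) / 1.000×10^-6 = 0.614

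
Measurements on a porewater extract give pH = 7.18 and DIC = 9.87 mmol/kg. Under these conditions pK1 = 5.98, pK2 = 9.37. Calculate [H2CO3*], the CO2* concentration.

[CO2*] = 0.582 mmol/kg

α₀ = 1 / (1 + K1/[H⁺] + K1K2/[H⁺]²) = 1 / (1 + 10^+1.20 + 10^-0.99)
   = 1 / (1 + 15.849 + 0.10233) = 1/16.951 = 0.05899
[CO2*] = α₀ × DIC = 0.05899 × 9.87 = 0.582 mmol/kg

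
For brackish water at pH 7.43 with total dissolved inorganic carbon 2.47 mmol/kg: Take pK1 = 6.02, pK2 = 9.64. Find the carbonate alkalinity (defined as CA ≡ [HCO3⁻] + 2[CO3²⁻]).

CA = [HCO3⁻] + 2[CO3²⁻] = (α₁ + 2α₂)·DIC
At pH 7.43: [H⁺]/K1 = 10^-1.41 = 0.038905, K2/[H⁺] = 10^-2.21 = 0.0061660
α₁ = 1/(1 + 0.038905 + 0.0061660) = 1/1.0451 = 0.9569; α₂ = α₁·K2/[H⁺] = 0.005900
α₁ + 2α₂ = 0.9687
CA = 0.9687 × 2.47 = 2.39 mmol/kg

CA = 2.39 mmol/kg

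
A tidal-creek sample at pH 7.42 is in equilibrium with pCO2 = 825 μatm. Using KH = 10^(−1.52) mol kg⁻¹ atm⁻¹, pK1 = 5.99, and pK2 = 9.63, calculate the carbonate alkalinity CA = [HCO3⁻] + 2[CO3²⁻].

CA = 0.679 mmol/kg

[CO2*] = KH · pCO2 = 10^(−1.52) × 825×10^-6 = 2.491×10^-5 mol/kg
α₀ = 1/(1 + K1/[H⁺] + K1K2/[H⁺]²) = 1/(1 + 10^+1.43 + 10^-0.78) = 0.03561
DIC = [CO2*]/α₀ = 2.491×10^-5 / 0.03561 = 0.6996 mmol/kg
CA = (α₁ + 2α₂)·DIC = (0.9585 + 2×0.005910) × 0.6996 = 0.679 mmol/kg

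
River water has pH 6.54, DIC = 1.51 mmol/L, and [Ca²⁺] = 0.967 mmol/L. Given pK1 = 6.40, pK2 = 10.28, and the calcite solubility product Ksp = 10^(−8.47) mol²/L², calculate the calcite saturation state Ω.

Ω = 0.0455

α₂ = 1 / (1 + [H⁺]/K2 + [H⁺]²/(K1K2)) = 1 / (1 + 10^+3.74 + 10^+3.60)
   = 1 / (1 + 5495.4 + 3981.1) = 1/9477.5 = 0.0001055
[CO3²⁻] = α₂ × DIC = 0.0001055 × 1.51 = 0.0001593 mmol/L = 0.1593 μmol/L
Ksp = 10^(−8.47) = 3.388×10^-9
Ω = [Ca²⁺][CO3²⁻]/Ksp = (0.967×10^-3)(1.593×10^-7) / 3.388×10^-9 = 0.0455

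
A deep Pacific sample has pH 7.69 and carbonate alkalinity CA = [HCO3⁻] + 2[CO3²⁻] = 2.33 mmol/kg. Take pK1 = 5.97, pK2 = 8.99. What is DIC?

DIC = 2.26 mmol/kg

CA = [HCO3⁻] + 2[CO3²⁻] = (α₁ + 2α₂)·DIC
At pH 7.69: [H⁺]/K1 = 10^-1.72 = 0.019055, K2/[H⁺] = 10^-1.30 = 0.050119
α₁ = 1/(1 + 0.019055 + 0.050119) = 1/1.0692 = 0.9353; α₂ = α₁·K2/[H⁺] = 0.04688
α₁ + 2α₂ = 1.0291
DIC = CA / (α₁ + 2α₂) = 2.33 / 1.0291 = 2.26 mmol/kg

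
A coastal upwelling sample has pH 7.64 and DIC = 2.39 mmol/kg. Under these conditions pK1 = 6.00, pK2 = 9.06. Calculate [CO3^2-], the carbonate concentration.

α₂ = 1 / (1 + [H⁺]/K2 + [H⁺]²/(K1K2)) = 1 / (1 + 10^+1.42 + 10^-0.22)
   = 1 / (1 + 26.303 + 0.60256) = 1/27.905 = 0.03584
[CO3²⁻] = α₂ × DIC = 0.03584 × 2.39 = 0.0856 mmol/kg

[CO3²⁻] = 0.0856 mmol/kg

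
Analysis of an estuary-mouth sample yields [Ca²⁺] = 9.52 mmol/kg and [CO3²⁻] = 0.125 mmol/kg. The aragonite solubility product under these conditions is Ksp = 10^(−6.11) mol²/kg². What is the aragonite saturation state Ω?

Ω = 1.53

Ksp = 10^(−6.11) = 7.762×10^-7
Ω = [Ca²⁺][CO3²⁻]/Ksp = (9.52×10^-3)(0.125×10^-3) / 7.762×10^-7 = 1.53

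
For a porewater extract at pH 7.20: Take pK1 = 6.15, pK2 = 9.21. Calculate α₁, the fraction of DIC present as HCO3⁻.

α₁ = 0.910

α₁ = 1 / (1 + [H⁺]/K1 + K2/[H⁺]) = 1 / (1 + 10^-1.05 + 10^-2.01)
   = 1 / (1 + 0.089125 + 0.0097724) = 1/1.0989 = 0.9100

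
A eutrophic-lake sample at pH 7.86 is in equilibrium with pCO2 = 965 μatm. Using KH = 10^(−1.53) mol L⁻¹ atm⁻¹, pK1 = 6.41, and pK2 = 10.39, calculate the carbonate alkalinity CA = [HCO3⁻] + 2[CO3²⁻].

[CO2*] = KH · pCO2 = 10^(−1.53) × 965×10^-6 = 2.848×10^-5 mol/L
α₀ = 1/(1 + K1/[H⁺] + K1K2/[H⁺]²) = 1/(1 + 10^+1.45 + 10^-1.08) = 0.03417
DIC = [CO2*]/α₀ = 2.848×10^-5 / 0.03417 = 0.8335 mmol/L
CA = (α₁ + 2α₂)·DIC = (0.9630 + 2×0.002842) × 0.8335 = 0.807 mmol/L

CA = 0.807 mmol/L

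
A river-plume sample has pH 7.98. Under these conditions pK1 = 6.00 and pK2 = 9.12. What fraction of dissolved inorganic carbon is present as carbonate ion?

α₂ = 0.0669

α₂ = 1 / (1 + [H⁺]/K2 + [H⁺]²/(K1K2)) = 1 / (1 + 10^+1.14 + 10^-0.84)
   = 1 / (1 + 13.804 + 0.14454) = 1/14.948 = 0.06690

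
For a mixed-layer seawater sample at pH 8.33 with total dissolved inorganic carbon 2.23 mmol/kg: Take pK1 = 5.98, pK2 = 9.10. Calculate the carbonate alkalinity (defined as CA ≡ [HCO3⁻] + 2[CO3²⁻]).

CA = 2.54 mmol/kg

CA = [HCO3⁻] + 2[CO3²⁻] = (α₁ + 2α₂)·DIC
At pH 8.33: [H⁺]/K1 = 10^-2.35 = 0.0044668, K2/[H⁺] = 10^-0.77 = 0.16982
α₁ = 1/(1 + 0.0044668 + 0.16982) = 1/1.1743 = 0.8516; α₂ = α₁·K2/[H⁺] = 0.1446
α₁ + 2α₂ = 1.1408
CA = 1.1408 × 2.23 = 2.54 mmol/kg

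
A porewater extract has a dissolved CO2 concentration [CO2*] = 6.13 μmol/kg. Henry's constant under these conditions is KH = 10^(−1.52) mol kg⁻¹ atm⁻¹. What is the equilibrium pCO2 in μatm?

pCO2 = 203 μatm

KH = 10^(−1.52) = 3.020×10^-2 mol kg⁻¹ atm⁻¹
pCO2 = [CO2*]/KH = 6.13×10^-6 / 3.020×10^-2 = 2.03×10^-4 atm = 203 μatm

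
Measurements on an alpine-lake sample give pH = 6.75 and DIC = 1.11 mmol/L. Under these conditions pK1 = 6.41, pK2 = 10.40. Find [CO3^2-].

α₂ = 1 / (1 + [H⁺]/K2 + [H⁺]²/(K1K2)) = 1 / (1 + 10^+3.65 + 10^+3.31)
   = 1 / (1 + 4466.8 + 2041.7) = 1/6509.6 = 0.0001536
[CO3²⁻] = α₂ × DIC = 0.0001536 × 1.11 = 0.000171 mmol/L = 0.171 μmol/L

[CO3²⁻] = 0.171 μmol/L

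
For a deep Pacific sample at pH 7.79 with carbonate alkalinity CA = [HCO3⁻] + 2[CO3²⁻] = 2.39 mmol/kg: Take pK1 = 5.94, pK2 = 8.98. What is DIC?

DIC = 2.28 mmol/kg

CA = [HCO3⁻] + 2[CO3²⁻] = (α₁ + 2α₂)·DIC
At pH 7.79: [H⁺]/K1 = 10^-1.85 = 0.014125, K2/[H⁺] = 10^-1.19 = 0.064565
α₁ = 1/(1 + 0.014125 + 0.064565) = 1/1.0787 = 0.9270; α₂ = α₁·K2/[H⁺] = 0.05986
α₁ + 2α₂ = 1.0468
DIC = CA / (α₁ + 2α₂) = 2.39 / 1.0468 = 2.28 mmol/kg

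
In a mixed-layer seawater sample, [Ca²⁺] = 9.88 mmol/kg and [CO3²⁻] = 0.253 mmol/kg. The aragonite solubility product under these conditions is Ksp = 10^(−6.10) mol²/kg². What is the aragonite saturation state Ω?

Ksp = 10^(−6.10) = 7.943×10^-7
Ω = [Ca²⁺][CO3²⁻]/Ksp = (9.88×10^-3)(0.253×10^-3) / 7.943×10^-7 = 3.15

Ω = 3.15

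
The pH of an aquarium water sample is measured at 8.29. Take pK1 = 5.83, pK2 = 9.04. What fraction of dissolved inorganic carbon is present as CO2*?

α₀ = 0.00294

α₀ = 1 / (1 + K1/[H⁺] + K1K2/[H⁺]²) = 1 / (1 + 10^+2.46 + 10^+1.71)
   = 1 / (1 + 288.40 + 51.286) = 1/340.69 = 0.002935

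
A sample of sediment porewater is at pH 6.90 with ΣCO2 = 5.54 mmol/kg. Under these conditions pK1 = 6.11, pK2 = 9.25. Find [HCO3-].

α₁ = 1 / (1 + [H⁺]/K1 + K2/[H⁺]) = 1 / (1 + 10^-0.79 + 10^-2.35)
   = 1 / (1 + 0.16218 + 0.0044668) = 1/1.1666 = 0.8572
[HCO3⁻] = α₁ × DIC = 0.8572 × 5.54 = 4.75 mmol/kg

[HCO3⁻] = 4.75 mmol/kg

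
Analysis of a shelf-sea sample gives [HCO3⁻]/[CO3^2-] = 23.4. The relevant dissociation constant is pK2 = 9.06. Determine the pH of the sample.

From K2 = [H⁺][CO3^2-]/[HCO3⁻]:  pH = pK2 − log₁₀([HCO3⁻]/[CO3^2-])
log₁₀(23.4) = +1.369
pH = 9.06 − (+1.369) = 7.69

pH = 7.69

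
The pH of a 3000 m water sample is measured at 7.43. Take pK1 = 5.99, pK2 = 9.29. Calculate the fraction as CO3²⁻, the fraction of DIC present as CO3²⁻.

α₂ = 0.0131

α₂ = 1 / (1 + [H⁺]/K2 + [H⁺]²/(K1K2)) = 1 / (1 + 10^+1.86 + 10^+0.42)
   = 1 / (1 + 72.444 + 2.6303) = 1/76.074 = 0.01315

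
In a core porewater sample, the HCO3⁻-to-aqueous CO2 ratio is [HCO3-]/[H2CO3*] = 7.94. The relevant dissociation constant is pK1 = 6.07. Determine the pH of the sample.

pH = 6.97

From K1 = [H⁺][HCO3-]/[H2CO3*]:  pH = pK1 + log₁₀([HCO3-]/[H2CO3*])
log₁₀(7.94) = +0.900
pH = 6.07 + (+0.900) = 6.97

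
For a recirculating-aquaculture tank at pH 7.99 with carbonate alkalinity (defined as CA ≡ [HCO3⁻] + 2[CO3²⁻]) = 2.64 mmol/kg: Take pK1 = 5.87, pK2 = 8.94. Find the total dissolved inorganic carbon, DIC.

CA = [HCO3⁻] + 2[CO3²⁻] = (α₁ + 2α₂)·DIC
At pH 7.99: [H⁺]/K1 = 10^-2.12 = 0.0075858, K2/[H⁺] = 10^-0.95 = 0.11220
α₁ = 1/(1 + 0.0075858 + 0.11220) = 1/1.1198 = 0.8930; α₂ = α₁·K2/[H⁺] = 0.1002
α₁ + 2α₂ = 1.0934
DIC = CA / (α₁ + 2α₂) = 2.64 / 1.0934 = 2.41 mmol/kg

DIC = 2.41 mmol/kg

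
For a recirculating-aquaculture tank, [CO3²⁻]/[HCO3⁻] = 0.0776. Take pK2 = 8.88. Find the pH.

From K2 = [H⁺][CO3²⁻]/[HCO3⁻]:  pH = pK2 + log₁₀([CO3²⁻]/[HCO3⁻])
log₁₀(0.0776) = -1.110
pH = 8.88 + (-1.110) = 7.77

pH = 7.77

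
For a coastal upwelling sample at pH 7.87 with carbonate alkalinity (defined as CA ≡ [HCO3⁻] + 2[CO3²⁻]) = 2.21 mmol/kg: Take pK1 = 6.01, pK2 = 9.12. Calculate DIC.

DIC = 2.13 mmol/kg

CA = [HCO3⁻] + 2[CO3²⁻] = (α₁ + 2α₂)·DIC
At pH 7.87: [H⁺]/K1 = 10^-1.86 = 0.013804, K2/[H⁺] = 10^-1.25 = 0.056234
α₁ = 1/(1 + 0.013804 + 0.056234) = 1/1.0700 = 0.9345; α₂ = α₁·K2/[H⁺] = 0.05255
α₁ + 2α₂ = 1.0397
DIC = CA / (α₁ + 2α₂) = 2.21 / 1.0397 = 2.13 mmol/kg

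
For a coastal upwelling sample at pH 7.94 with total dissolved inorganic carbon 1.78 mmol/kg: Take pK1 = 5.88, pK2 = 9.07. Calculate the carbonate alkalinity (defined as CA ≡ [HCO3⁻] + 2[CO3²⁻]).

CA = [HCO3⁻] + 2[CO3²⁻] = (α₁ + 2α₂)·DIC
At pH 7.94: [H⁺]/K1 = 10^-2.06 = 0.0087096, K2/[H⁺] = 10^-1.13 = 0.074131
α₁ = 1/(1 + 0.0087096 + 0.074131) = 1/1.0828 = 0.9235; α₂ = α₁·K2/[H⁺] = 0.06846
α₁ + 2α₂ = 1.0604
CA = 1.0604 × 1.78 = 1.89 mmol/kg

CA = 1.89 mmol/kg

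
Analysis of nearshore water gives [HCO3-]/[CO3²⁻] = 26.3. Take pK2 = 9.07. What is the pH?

pH = 7.65

From K2 = [H⁺][CO3²⁻]/[HCO3-]:  pH = pK2 − log₁₀([HCO3-]/[CO3²⁻])
log₁₀(26.3) = +1.420
pH = 9.07 − (+1.420) = 7.65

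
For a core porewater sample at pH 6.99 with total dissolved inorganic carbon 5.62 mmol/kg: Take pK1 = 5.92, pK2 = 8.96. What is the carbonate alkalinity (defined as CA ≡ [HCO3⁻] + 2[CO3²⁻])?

CA = 5.24 mmol/kg

CA = [HCO3⁻] + 2[CO3²⁻] = (α₁ + 2α₂)·DIC
At pH 6.99: [H⁺]/K1 = 10^-1.07 = 0.085114, K2/[H⁺] = 10^-1.97 = 0.010715
α₁ = 1/(1 + 0.085114 + 0.010715) = 1/1.0958 = 0.9126; α₂ = α₁·K2/[H⁺] = 0.009778
α₁ + 2α₂ = 0.9321
CA = 0.9321 × 5.62 = 5.24 mmol/kg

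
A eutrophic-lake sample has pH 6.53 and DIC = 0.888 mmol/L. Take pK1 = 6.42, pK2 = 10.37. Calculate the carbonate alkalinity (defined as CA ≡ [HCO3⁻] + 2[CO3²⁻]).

CA = 0.500 mmol/L

CA = [HCO3⁻] + 2[CO3²⁻] = (α₁ + 2α₂)·DIC
At pH 6.53: [H⁺]/K1 = 10^-0.11 = 0.77625, K2/[H⁺] = 10^-3.84 = 0.00014454
α₁ = 1/(1 + 0.77625 + 0.00014454) = 1/1.7764 = 0.5629; α₂ = α₁·K2/[H⁺] = 8.137×10^-5
α₁ + 2α₂ = 0.5631
CA = 0.5631 × 0.888 = 0.500 mmol/L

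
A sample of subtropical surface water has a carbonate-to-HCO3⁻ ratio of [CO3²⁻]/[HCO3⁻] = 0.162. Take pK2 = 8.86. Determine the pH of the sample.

From K2 = [H⁺][CO3²⁻]/[HCO3⁻]:  pH = pK2 + log₁₀([CO3²⁻]/[HCO3⁻])
log₁₀(0.162) = -0.790
pH = 8.86 + (-0.790) = 8.07

pH = 8.07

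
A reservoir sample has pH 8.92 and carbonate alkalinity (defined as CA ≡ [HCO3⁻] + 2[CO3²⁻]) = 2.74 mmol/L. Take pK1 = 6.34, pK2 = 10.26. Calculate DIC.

CA = [HCO3⁻] + 2[CO3²⁻] = (α₁ + 2α₂)·DIC
At pH 8.92: [H⁺]/K1 = 10^-2.58 = 0.0026303, K2/[H⁺] = 10^-1.34 = 0.045709
α₁ = 1/(1 + 0.0026303 + 0.045709) = 1/1.0483 = 0.9539; α₂ = α₁·K2/[H⁺] = 0.04360
α₁ + 2α₂ = 1.0411
DIC = CA / (α₁ + 2α₂) = 2.74 / 1.0411 = 2.63 mmol/L

DIC = 2.63 mmol/L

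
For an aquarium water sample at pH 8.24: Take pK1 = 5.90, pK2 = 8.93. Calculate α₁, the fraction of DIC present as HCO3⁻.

α₁ = 1 / (1 + [H⁺]/K1 + K2/[H⁺]) = 1 / (1 + 10^-2.34 + 10^-0.69)
   = 1 / (1 + 0.0045709 + 0.20417) = 1/1.2087 = 0.8273

α₁ = 0.827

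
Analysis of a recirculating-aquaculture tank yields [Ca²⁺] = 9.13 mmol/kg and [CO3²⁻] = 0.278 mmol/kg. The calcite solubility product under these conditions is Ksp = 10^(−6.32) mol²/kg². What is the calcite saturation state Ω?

Ω = 5.30

Ksp = 10^(−6.32) = 4.786×10^-7
Ω = [Ca²⁺][CO3²⁻]/Ksp = (9.13×10^-3)(0.278×10^-3) / 4.786×10^-7 = 5.30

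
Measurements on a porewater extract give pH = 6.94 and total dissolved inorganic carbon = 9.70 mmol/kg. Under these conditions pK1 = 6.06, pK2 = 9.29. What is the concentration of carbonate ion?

α₂ = 1 / (1 + [H⁺]/K2 + [H⁺]²/(K1K2)) = 1 / (1 + 10^+2.35 + 10^+1.47)
   = 1 / (1 + 223.87 + 29.512) = 1/254.38 = 0.003931
[CO3²⁻] = α₂ × DIC = 0.003931 × 9.70 = 0.0381 mmol/kg

[CO3²⁻] = 0.0381 mmol/kg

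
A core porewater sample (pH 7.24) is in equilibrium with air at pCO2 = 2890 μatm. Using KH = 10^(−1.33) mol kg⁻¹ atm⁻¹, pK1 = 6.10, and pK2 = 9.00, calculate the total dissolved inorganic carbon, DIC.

[CO2*] = KH · pCO2 = 10^(−1.33) × 2890×10^-6 = 1.352×10^-4 mol/kg
α₀ = 1/(1 + K1/[H⁺] + K1K2/[H⁺]²) = 1/(1 + 10^+1.14 + 10^-0.62) = 0.06647
DIC = [CO2*]/α₀ = 1.352×10^-4 / 0.06647 = 2.03 mmol/kg

DIC = 2.03 mmol/kg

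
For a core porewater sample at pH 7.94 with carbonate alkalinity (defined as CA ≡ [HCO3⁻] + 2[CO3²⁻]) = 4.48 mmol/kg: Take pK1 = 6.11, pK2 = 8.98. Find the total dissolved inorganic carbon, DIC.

CA = [HCO3⁻] + 2[CO3²⁻] = (α₁ + 2α₂)·DIC
At pH 7.94: [H⁺]/K1 = 10^-1.83 = 0.014791, K2/[H⁺] = 10^-1.04 = 0.091201
α₁ = 1/(1 + 0.014791 + 0.091201) = 1/1.1060 = 0.9042; α₂ = α₁·K2/[H⁺] = 0.08246
α₁ + 2α₂ = 1.0691
DIC = CA / (α₁ + 2α₂) = 4.48 / 1.0691 = 4.19 mmol/kg

DIC = 4.19 mmol/kg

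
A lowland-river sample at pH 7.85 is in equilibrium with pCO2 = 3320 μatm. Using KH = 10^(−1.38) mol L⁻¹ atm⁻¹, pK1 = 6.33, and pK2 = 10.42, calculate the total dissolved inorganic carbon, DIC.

[CO2*] = KH · pCO2 = 10^(−1.38) × 3320×10^-6 = 1.384×10^-4 mol/L
α₀ = 1/(1 + K1/[H⁺] + K1K2/[H⁺]²) = 1/(1 + 10^+1.52 + 10^-1.05) = 0.02924
DIC = [CO2*]/α₀ = 1.384×10^-4 / 0.02924 = 4.73 mmol/L

DIC = 4.73 mmol/L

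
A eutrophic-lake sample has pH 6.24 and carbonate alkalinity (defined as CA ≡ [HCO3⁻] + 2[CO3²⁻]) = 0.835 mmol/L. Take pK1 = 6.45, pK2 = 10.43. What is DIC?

CA = [HCO3⁻] + 2[CO3²⁻] = (α₁ + 2α₂)·DIC
At pH 6.24: [H⁺]/K1 = 10^0.21 = 1.6218, K2/[H⁺] = 10^-4.19 = 6.4565×10^-5
α₁ = 1/(1 + 1.6218 + 6.4565×10^-5) = 1/2.6219 = 0.3814; α₂ = α₁·K2/[H⁺] = 2.463×10^-5
α₁ + 2α₂ = 0.3815
DIC = CA / (α₁ + 2α₂) = 0.835 / 0.3815 = 2.19 mmol/L

DIC = 2.19 mmol/L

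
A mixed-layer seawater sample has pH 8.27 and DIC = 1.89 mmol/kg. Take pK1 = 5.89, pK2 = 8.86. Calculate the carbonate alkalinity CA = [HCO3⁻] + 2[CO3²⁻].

CA = 2.27 mmol/kg

CA = [HCO3⁻] + 2[CO3²⁻] = (α₁ + 2α₂)·DIC
At pH 8.27: [H⁺]/K1 = 10^-2.38 = 0.0041687, K2/[H⁺] = 10^-0.59 = 0.25704
α₁ = 1/(1 + 0.0041687 + 0.25704) = 1/1.2612 = 0.7929; α₂ = α₁·K2/[H⁺] = 0.2038
α₁ + 2α₂ = 1.2005
CA = 1.2005 × 1.89 = 2.27 mmol/kg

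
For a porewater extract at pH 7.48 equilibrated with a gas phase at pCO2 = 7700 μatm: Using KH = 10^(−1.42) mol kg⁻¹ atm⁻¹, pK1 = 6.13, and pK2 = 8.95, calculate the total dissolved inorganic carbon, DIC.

[CO2*] = KH · pCO2 = 10^(−1.42) × 7700×10^-6 = 2.927×10^-4 mol/kg
α₀ = 1/(1 + K1/[H⁺] + K1K2/[H⁺]²) = 1/(1 + 10^+1.35 + 10^-0.12) = 0.04142
DIC = [CO2*]/α₀ = 2.927×10^-4 / 0.04142 = 7.07 mmol/kg

DIC = 7.07 mmol/kg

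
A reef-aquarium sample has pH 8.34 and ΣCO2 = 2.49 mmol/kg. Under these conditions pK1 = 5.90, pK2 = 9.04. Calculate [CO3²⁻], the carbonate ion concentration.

[CO3²⁻] = 0.413 mmol/kg

α₂ = 1 / (1 + [H⁺]/K2 + [H⁺]²/(K1K2)) = 1 / (1 + 10^+0.70 + 10^-1.74)
   = 1 / (1 + 5.0119 + 0.018197) = 1/6.0301 = 0.1658
[CO3²⁻] = α₂ × DIC = 0.1658 × 2.49 = 0.413 mmol/kg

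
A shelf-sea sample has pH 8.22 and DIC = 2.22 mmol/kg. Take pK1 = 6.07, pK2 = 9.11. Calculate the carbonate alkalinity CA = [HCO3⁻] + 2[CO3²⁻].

CA = [HCO3⁻] + 2[CO3²⁻] = (α₁ + 2α₂)·DIC
At pH 8.22: [H⁺]/K1 = 10^-2.15 = 0.0070795, K2/[H⁺] = 10^-0.89 = 0.12882
α₁ = 1/(1 + 0.0070795 + 0.12882) = 1/1.1359 = 0.8804; α₂ = α₁·K2/[H⁺] = 0.1134
α₁ + 2α₂ = 1.1072
CA = 1.1072 × 2.22 = 2.46 mmol/kg

CA = 2.46 mmol/kg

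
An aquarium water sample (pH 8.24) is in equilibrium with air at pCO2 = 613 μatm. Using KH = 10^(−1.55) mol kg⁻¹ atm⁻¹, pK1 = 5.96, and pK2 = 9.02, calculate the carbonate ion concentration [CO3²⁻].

[CO3²⁻] = 0.546 mmol/kg

[CO2*] = KH · pCO2 = 10^(−1.55) × 613×10^-6 = 1.728×10^-5 mol/kg
α₀ = 1/(1 + K1/[H⁺] + K1K2/[H⁺]²) = 1/(1 + 10^+2.28 + 10^+1.50) = 0.004481
DIC = [CO2*]/α₀ = 1.728×10^-5 / 0.004481 = 3.856 mmol/kg
[CO3²⁻] = α₂·DIC; α₂ = 0.1417, so [CO3²⁻] = 0.1417 × 3.856 = 0.546 mmol/kg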